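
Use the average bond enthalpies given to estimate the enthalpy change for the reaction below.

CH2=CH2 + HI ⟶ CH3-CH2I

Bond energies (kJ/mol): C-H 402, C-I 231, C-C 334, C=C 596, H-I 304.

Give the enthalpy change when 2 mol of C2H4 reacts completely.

Bonds broken (reactants):
  C-H: 4 × 402 = 1608
  C=C: 1 × 596 = 596
  H-I: 1 × 304 = 304
  Σ(broken) = 2508 kJ
Bonds formed (products):
  C-C: 1 × 334 = 334
  C-H: 5 × 402 = 2010
  C-I: 1 × 231 = 231
  Σ(formed) = 2575 kJ
ΔH = Σ(broken) − Σ(formed) = 2508 − 2575 = −67 kJ
For 2× the reaction as written: 2 × (−67) = −134 kJ

ΔH = −134 kJ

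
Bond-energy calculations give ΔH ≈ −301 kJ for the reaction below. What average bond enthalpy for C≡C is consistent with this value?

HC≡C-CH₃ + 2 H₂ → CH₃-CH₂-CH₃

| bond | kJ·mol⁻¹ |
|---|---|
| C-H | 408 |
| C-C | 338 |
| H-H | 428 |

Let D be the C≡C bond energy.
Σ(broken) = 1×D + 1×338 + 4×408 + 2×428 = 2826 + D
Σ(formed) = 2×338 + 8×408 = 3940
ΔH = Σ(broken) − Σ(formed) = (2826 + D) − (3940) = −1114 + D
Setting this equal to −301 kJ gives D = 813 kJ/mol.

D(C≡C) ≈ 813 kJ/mol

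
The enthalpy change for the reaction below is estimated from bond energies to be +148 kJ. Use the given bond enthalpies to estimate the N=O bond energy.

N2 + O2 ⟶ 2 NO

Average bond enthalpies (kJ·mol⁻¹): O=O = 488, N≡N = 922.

Let D be the N=O bond energy.
Σ(broken) = 1×922 + 1×488 = 1410
Σ(formed) = 2×D = 2D
ΔH = Σ(broken) − Σ(formed) = (1410) − (2D) = +1410 − 2D
Setting this equal to +148 kJ gives 2D = 1262, so D = 631 kJ/mol.

D(N=O) ≈ 631 kJ/mol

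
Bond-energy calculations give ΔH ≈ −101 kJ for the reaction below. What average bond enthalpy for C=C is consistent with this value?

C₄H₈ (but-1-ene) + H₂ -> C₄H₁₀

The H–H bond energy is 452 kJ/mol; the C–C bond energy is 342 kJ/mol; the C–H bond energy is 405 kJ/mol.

Let D be the C=C bond energy.
Σ(broken) = 2×342 + 8×405 + 1×D + 1×452 = 4376 + D
Σ(formed) = 3×342 + 10×405 = 5076
ΔH = Σ(broken) − Σ(formed) = (4376 + D) − (5076) = −700 + D
Setting this equal to −101 kJ gives D = 599 kJ/mol.

D(C=C) ≈ 599 kJ/mol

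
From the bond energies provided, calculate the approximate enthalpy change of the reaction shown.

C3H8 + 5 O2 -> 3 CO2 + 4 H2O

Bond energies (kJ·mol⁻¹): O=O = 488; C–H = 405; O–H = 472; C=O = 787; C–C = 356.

Bonds broken (reactants):
  C–C: 2 × 356 = 712
  C–H: 8 × 405 = 3240
  O=O: 5 × 488 = 2440
  Σ(broken) = 6392 kJ
Bonds formed (products):
  C=O: 6 × 787 = 4722
  O–H: 8 × 472 = 3776
  Σ(formed) = 8498 kJ
ΔH = Σ(broken) − Σ(formed) = 6392 − 8498 = −2106 kJ

ΔH ≈ −2106 kJ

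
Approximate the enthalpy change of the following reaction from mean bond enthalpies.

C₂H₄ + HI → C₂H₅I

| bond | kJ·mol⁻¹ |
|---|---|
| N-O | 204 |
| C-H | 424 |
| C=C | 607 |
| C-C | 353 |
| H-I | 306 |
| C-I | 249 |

Bonds broken (reactants):
  C-H: 4 × 424 = 1696
  C=C: 1 × 607 = 607
  H-I: 1 × 306 = 306
  Σ(broken) = 2609 kJ
Bonds formed (products):
  C-C: 1 × 353 = 353
  C-H: 5 × 424 = 2120
  C-I: 1 × 249 = 249
  Σ(formed) = 2722 kJ
ΔH = Σ(broken) − Σ(formed) = 2609 − 2722 = −113 kJ

ΔH ≈ −113 kJ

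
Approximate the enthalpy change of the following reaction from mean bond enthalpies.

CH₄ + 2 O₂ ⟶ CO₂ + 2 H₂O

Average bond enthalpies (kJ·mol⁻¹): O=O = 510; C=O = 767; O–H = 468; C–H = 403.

Bonds broken (reactants):
  C–H: 4 × 403 = 1612
  O=O: 2 × 510 = 1020
  Σ(broken) = 2632 kJ
Bonds formed (products):
  C=O: 2 × 767 = 1534
  O–H: 4 × 468 = 1872
  Σ(formed) = 3406 kJ
ΔH = Σ(broken) − Σ(formed) = 2632 − 3406 = −774 kJ

ΔH ≈ −774 kJ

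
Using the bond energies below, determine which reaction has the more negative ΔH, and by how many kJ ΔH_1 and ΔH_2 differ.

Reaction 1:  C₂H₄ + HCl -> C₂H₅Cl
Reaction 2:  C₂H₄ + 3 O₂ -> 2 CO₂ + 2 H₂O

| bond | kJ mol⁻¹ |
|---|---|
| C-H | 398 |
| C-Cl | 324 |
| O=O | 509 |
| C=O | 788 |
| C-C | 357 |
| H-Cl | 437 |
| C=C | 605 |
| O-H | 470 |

Reaction 1:
  Bonds broken (reactants):
    C-H: 4 × 398 = 1592
    C=C: 1 × 605 = 605
    H-Cl: 1 × 437 = 437
    Σ(broken) = 2634 kJ
  Bonds formed (products):
    C-C: 1 × 357 = 357
    C-Cl: 1 × 324 = 324
    C-H: 5 × 398 = 1990
    Σ(formed) = 2671 kJ
  ΔH_1 = 2634 − 2671 = −37 kJ
Reaction 2:
  Bonds broken (reactants):
    C-H: 4 × 398 = 1592
    C=C: 1 × 605 = 605
    O=O: 3 × 509 = 1527
    Σ(broken) = 3724 kJ
  Bonds formed (products):
    C=O: 4 × 788 = 3152
    O-H: 4 × 470 = 1880
    Σ(formed) = 5032 kJ
  ΔH_2 = 3724 − 5032 = −1308 kJ
ΔH_1 − ΔH_2 = +1271 kJ, so reaction 2 has the more negative ΔH; |ΔH_1 − ΔH_2| = 1271 kJ.

Reaction 2, by 1271 kJ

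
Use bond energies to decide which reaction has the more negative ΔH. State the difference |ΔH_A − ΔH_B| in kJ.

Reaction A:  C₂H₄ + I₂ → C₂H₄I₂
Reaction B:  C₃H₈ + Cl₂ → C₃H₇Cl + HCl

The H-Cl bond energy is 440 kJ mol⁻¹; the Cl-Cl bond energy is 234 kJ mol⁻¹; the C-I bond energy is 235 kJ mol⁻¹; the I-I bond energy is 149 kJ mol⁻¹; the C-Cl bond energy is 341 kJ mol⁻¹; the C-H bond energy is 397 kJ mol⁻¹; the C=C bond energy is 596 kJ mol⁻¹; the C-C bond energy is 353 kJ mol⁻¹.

Reaction A:
  Bonds broken (reactants):
    C-H: 4 × 397 = 1588
    C=C: 1 × 596 = 596
    I-I: 1 × 149 = 149
    Σ(broken) = 2333 kJ
  Bonds formed (products):
    C-C: 1 × 353 = 353
    C-H: 4 × 397 = 1588
    C-I: 2 × 235 = 470
    Σ(formed) = 2411 kJ
  ΔH_A = 2333 − 2411 = −78 kJ
Reaction B:
  Bonds broken (reactants):
    C-C: 2 × 353 = 706
    C-H: 8 × 397 = 3176
    Cl-Cl: 1 × 234 = 234
    Σ(broken) = 4116 kJ
  Bonds formed (products):
    C-C: 2 × 353 = 706
    C-Cl: 1 × 341 = 341
    C-H: 7 × 397 = 2779
    H-Cl: 1 × 440 = 440
    Σ(formed) = 4266 kJ
  ΔH_B = 4116 − 4266 = −150 kJ
ΔH_A − ΔH_B = +72 kJ, so reaction B has the more negative ΔH; |ΔH_A − ΔH_B| = 72 kJ.

Reaction B, by 72 kJ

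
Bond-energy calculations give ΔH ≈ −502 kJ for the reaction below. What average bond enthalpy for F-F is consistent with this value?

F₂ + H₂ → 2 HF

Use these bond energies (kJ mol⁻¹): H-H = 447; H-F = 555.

D(F-F) ≈ 161 kJ/mol

Let D be the F-F bond energy.
Σ(broken) = 1×D + 1×447 = 447 + D
Σ(formed) = 2×555 = 1110
ΔH = Σ(broken) − Σ(formed) = (447 + D) − (1110) = −663 + D
Setting this equal to −502 kJ gives D = 161 kJ/mol.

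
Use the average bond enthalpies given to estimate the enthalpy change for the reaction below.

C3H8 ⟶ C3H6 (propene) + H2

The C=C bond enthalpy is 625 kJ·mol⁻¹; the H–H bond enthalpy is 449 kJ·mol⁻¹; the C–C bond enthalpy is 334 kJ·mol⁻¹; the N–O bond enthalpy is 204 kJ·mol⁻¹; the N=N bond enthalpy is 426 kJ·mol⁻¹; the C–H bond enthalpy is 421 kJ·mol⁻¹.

ΔH ≈ +102 kJ

Bonds broken (reactants):
  C–C: 2 × 334 = 668
  C–H: 8 × 421 = 3368
  Σ(broken) = 4036 kJ
Bonds formed (products):
  C–C: 1 × 334 = 334
  C–H: 6 × 421 = 2526
  C=C: 1 × 625 = 625
  H–H: 1 × 449 = 449
  Σ(formed) = 3934 kJ
ΔH = Σ(broken) − Σ(formed) = 4036 − 3934 = +102 kJ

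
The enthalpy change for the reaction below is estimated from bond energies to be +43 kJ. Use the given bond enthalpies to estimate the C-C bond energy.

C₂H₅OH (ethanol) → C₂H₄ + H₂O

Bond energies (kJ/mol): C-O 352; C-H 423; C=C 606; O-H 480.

Let D be the C-C bond energy.
Σ(broken) = 1×D + 5×423 + 1×352 + 1×480 = 2947 + D
Σ(formed) = 4×423 + 1×606 + 2×480 = 3258
ΔH = Σ(broken) − Σ(formed) = (2947 + D) − (3258) = −311 + D
Setting this equal to +43 kJ gives D = 354 kJ/mol.

D(C-C) ≈ 354 kJ/mol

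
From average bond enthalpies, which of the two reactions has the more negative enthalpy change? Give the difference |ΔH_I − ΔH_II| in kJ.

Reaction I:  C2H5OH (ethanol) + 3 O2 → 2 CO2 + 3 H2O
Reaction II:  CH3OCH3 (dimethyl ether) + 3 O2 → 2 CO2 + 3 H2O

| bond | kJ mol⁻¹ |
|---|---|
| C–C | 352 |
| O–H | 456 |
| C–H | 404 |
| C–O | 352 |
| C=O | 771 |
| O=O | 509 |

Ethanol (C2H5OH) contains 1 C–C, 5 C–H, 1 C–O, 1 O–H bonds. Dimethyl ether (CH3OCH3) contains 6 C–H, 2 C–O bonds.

Reaction I:
  Bonds broken (reactants):
    C–C: 1 × 352 = 352
    C–H: 5 × 404 = 2020
    C–O: 1 × 352 = 352
    O–H: 1 × 456 = 456
    O=O: 3 × 509 = 1527
    Σ(broken) = 4707 kJ
  Bonds formed (products):
    C=O: 4 × 771 = 3084
    O–H: 6 × 456 = 2736
    Σ(formed) = 5820 kJ
  ΔH_I = 4707 − 5820 = −1113 kJ
Reaction II:
  Bonds broken (reactants):
    C–H: 6 × 404 = 2424
    C–O: 2 × 352 = 704
    O=O: 3 × 509 = 1527
    Σ(broken) = 4655 kJ
  Bonds formed (products):
    C=O: 4 × 771 = 3084
    O–H: 6 × 456 = 2736
    Σ(formed) = 5820 kJ
  ΔH_II = 4655 − 5820 = −1165 kJ
ΔH_I − ΔH_II = +52 kJ, so reaction II has the more negative ΔH; |ΔH_I − ΔH_II| = 52 kJ.

Reaction II, by 52 kJ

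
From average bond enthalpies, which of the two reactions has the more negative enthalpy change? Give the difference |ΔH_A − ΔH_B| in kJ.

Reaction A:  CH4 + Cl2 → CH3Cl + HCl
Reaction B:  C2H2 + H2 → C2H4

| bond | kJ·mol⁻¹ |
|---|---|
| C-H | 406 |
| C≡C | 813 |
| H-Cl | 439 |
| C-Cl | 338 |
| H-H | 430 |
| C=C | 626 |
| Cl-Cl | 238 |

Reaction A:
  Bonds broken (reactants):
    C-H: 4 × 406 = 1624
    Cl-Cl: 1 × 238 = 238
    Σ(broken) = 1862 kJ
  Bonds formed (products):
    C-Cl: 1 × 338 = 338
    C-H: 3 × 406 = 1218
    H-Cl: 1 × 439 = 439
    Σ(formed) = 1995 kJ
  ΔH_A = 1862 − 1995 = −133 kJ
Reaction B:
  Bonds broken (reactants):
    C≡C: 1 × 813 = 813
    C-H: 2 × 406 = 812
    H-H: 1 × 430 = 430
    Σ(broken) = 2055 kJ
  Bonds formed (products):
    C-H: 4 × 406 = 1624
    C=C: 1 × 626 = 626
    Σ(formed) = 2250 kJ
  ΔH_B = 2055 − 2250 = −195 kJ
ΔH_A − ΔH_B = +62 kJ, so reaction B has the more negative ΔH; |ΔH_A − ΔH_B| = 62 kJ.

Reaction B, by 62 kJ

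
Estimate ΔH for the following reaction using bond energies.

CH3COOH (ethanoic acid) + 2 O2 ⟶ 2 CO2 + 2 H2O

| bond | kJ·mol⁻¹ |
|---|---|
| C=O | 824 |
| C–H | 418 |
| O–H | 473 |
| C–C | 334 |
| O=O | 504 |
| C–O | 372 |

Bonds broken (reactants):
  C–C: 1 × 334 = 334
  C–H: 3 × 418 = 1254
  C–O: 1 × 372 = 372
  C=O: 1 × 824 = 824
  O–H: 1 × 473 = 473
  O=O: 2 × 504 = 1008
  Σ(broken) = 4265 kJ
Bonds formed (products):
  C=O: 4 × 824 = 3296
  O–H: 4 × 473 = 1892
  Σ(formed) = 5188 kJ
ΔH = Σ(broken) − Σ(formed) = 4265 − 5188 = −923 kJ

ΔH ≈ −923 kJ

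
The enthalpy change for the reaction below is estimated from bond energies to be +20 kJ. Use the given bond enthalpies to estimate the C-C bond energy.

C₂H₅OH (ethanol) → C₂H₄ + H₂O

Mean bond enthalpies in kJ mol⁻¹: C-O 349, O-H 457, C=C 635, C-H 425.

D(C-C) ≈ 338 kJ/mol

Let D be the C-C bond energy.
Σ(broken) = 1×D + 5×425 + 1×349 + 1×457 = 2931 + D
Σ(formed) = 4×425 + 1×635 + 2×457 = 3249
ΔH = Σ(broken) − Σ(formed) = (2931 + D) − (3249) = −318 + D
Setting this equal to +20 kJ gives D = 338 kJ/mol.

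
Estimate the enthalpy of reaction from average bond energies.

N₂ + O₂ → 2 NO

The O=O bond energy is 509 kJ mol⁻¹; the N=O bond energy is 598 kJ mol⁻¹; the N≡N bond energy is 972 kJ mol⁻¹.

ΔH ≈ +285 kJ

Bonds broken (reactants):
  N≡N: 1 × 972 = 972
  O=O: 1 × 509 = 509
  Σ(broken) = 1481 kJ
Bonds formed (products):
  N=O: 2 × 598 = 1196
  Σ(formed) = 1196 kJ
ΔH = Σ(broken) − Σ(formed) = 1481 − 1196 = +285 kJ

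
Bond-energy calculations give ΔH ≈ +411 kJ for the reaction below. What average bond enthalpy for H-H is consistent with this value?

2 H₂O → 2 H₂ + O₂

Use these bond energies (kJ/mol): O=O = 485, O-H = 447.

Let D be the H-H bond energy.
Σ(broken) = 4×447 = 1788
Σ(formed) = 2×D + 1×485 = 485 + 2D
ΔH = Σ(broken) − Σ(formed) = (1788) − (485 + 2D) = +1303 − 2D
Setting this equal to +411 kJ gives 2D = 892, so D = 446 kJ/mol.

D(H-H) ≈ 446 kJ/mol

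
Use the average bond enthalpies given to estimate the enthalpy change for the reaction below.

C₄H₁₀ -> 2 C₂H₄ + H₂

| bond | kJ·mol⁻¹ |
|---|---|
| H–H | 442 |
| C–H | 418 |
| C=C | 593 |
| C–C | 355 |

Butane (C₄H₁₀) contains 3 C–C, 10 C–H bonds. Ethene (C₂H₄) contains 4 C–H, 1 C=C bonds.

Bonds broken (reactants):
  C–C: 3 × 355 = 1065
  C–H: 10 × 418 = 4180
  Σ(broken) = 5245 kJ
Bonds formed (products):
  C–H: 8 × 418 = 3344
  C=C: 2 × 593 = 1186
  H–H: 1 × 442 = 442
  Σ(formed) = 4972 kJ
ΔH = Σ(broken) − Σ(formed) = 5245 − 4972 = +273 kJ

ΔH ≈ +273 kJ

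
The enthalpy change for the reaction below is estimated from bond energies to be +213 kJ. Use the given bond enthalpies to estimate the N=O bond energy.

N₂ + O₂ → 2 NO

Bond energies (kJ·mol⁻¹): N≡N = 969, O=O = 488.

D(N=O) ≈ 622 kJ/mol

Let D be the N=O bond energy.
Σ(broken) = 1×969 + 1×488 = 1457
Σ(formed) = 2×D = 2D
ΔH = Σ(broken) − Σ(formed) = (1457) − (2D) = +1457 − 2D
Setting this equal to +213 kJ gives 2D = 1244, so D = 622 kJ/mol.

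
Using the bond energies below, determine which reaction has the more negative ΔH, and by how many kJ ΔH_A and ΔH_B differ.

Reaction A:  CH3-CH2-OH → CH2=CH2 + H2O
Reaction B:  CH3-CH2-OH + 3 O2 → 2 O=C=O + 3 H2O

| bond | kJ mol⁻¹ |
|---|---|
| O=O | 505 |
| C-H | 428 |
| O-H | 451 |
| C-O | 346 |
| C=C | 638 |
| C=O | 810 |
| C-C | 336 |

Reaction A:
  Bonds broken (reactants):
    C-C: 1 × 336 = 336
    C-H: 5 × 428 = 2140
    C-O: 1 × 346 = 346
    O-H: 1 × 451 = 451
    Σ(broken) = 3273 kJ
  Bonds formed (products):
    C-H: 4 × 428 = 1712
    C=C: 1 × 638 = 638
    O-H: 2 × 451 = 902
    Σ(formed) = 3252 kJ
  ΔH_A = 3273 − 3252 = +21 kJ
Reaction B:
  Bonds broken (reactants):
    C-C: 1 × 336 = 336
    C-H: 5 × 428 = 2140
    C-O: 1 × 346 = 346
    O-H: 1 × 451 = 451
    O=O: 3 × 505 = 1515
    Σ(broken) = 4788 kJ
  Bonds formed (products):
    C=O: 4 × 810 = 3240
    O-H: 6 × 451 = 2706
    Σ(formed) = 5946 kJ
  ΔH_B = 4788 − 5946 = −1158 kJ
ΔH_A − ΔH_B = +1179 kJ, so reaction B has the more negative ΔH; |ΔH_A − ΔH_B| = 1179 kJ.

Reaction B, by 1179 kJ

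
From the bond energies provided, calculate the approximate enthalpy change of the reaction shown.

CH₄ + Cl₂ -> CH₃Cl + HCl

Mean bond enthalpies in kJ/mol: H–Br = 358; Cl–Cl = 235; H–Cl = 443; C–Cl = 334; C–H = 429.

ΔH ≈ −113 kJ

Bonds broken (reactants):
  C–H: 4 × 429 = 1716
  Cl–Cl: 1 × 235 = 235
  Σ(broken) = 1951 kJ
Bonds formed (products):
  C–Cl: 1 × 334 = 334
  C–H: 3 × 429 = 1287
  H–Cl: 1 × 443 = 443
  Σ(formed) = 2064 kJ
ΔH = Σ(broken) − Σ(formed) = 1951 − 2064 = −113 kJ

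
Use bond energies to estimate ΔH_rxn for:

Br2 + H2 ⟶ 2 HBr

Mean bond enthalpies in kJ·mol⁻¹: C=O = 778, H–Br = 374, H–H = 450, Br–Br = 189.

ΔH ≈ −109 kJ

Bonds broken (reactants):
  Br–Br: 1 × 189 = 189
  H–H: 1 × 450 = 450
  Σ(broken) = 639 kJ
Bonds formed (products):
  H–Br: 2 × 374 = 748
  Σ(formed) = 748 kJ
ΔH = Σ(broken) − Σ(formed) = 639 − 748 = −109 kJ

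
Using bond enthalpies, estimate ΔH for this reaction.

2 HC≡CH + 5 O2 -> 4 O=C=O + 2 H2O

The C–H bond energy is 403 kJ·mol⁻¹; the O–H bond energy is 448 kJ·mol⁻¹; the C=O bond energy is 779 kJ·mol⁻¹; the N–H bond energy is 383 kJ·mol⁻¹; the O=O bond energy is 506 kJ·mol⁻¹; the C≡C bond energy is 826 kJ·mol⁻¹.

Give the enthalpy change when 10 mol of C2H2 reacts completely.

Bonds broken (reactants):
  C≡C: 2 × 826 = 1652
  C–H: 4 × 403 = 1612
  O=O: 5 × 506 = 2530
  Σ(broken) = 5794 kJ
Bonds formed (products):
  C=O: 8 × 779 = 6232
  O–H: 4 × 448 = 1792
  Σ(formed) = 8024 kJ
ΔH = Σ(broken) − Σ(formed) = 5794 − 8024 = −2230 kJ
For 5× the reaction as written: 5 × (−2230) = −11150 kJ

ΔH = −11150 kJ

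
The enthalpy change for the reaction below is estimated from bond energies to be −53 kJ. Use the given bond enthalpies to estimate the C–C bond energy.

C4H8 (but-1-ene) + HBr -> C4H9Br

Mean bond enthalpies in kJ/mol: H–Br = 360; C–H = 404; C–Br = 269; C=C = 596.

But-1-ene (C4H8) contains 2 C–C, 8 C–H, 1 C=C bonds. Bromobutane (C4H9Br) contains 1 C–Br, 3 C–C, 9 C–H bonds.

Let D be the C–C bond energy.
Σ(broken) = 2×D + 8×404 + 1×596 + 1×360 = 4188 + 2D
Σ(formed) = 1×269 + 3×D + 9×404 = 3905 + 3D
ΔH = Σ(broken) − Σ(formed) = (4188 + 2D) − (3905 + 3D) = +283 − D
Setting this equal to −53 kJ gives D = 336 kJ/mol.

D(C–C) ≈ 336 kJ/mol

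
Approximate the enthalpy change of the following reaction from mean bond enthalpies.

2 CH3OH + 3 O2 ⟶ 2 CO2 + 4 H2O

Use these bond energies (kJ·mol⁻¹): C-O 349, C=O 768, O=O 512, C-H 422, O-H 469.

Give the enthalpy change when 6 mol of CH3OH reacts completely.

ΔH = −3360 kJ

Bonds broken (reactants):
  C-H: 6 × 422 = 2532
  C-O: 2 × 349 = 698
  O-H: 2 × 469 = 938
  O=O: 3 × 512 = 1536
  Σ(broken) = 5704 kJ
Bonds formed (products):
  C=O: 4 × 768 = 3072
  O-H: 8 × 469 = 3752
  Σ(formed) = 6824 kJ
ΔH = Σ(broken) − Σ(formed) = 5704 − 6824 = −1120 kJ
For 3× the reaction as written: 3 × (−1120) = −3360 kJ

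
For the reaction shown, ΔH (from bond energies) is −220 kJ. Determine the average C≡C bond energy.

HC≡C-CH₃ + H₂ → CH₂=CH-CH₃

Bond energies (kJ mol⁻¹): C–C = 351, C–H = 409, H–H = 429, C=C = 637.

D(C≡C) ≈ 806 kJ/mol

Let D be the C≡C bond energy.
Σ(broken) = 1×D + 1×351 + 4×409 + 1×429 = 2416 + D
Σ(formed) = 1×351 + 6×409 + 1×637 = 3442
ΔH = Σ(broken) − Σ(formed) = (2416 + D) − (3442) = −1026 + D
Setting this equal to −220 kJ gives D = 806 kJ/mol.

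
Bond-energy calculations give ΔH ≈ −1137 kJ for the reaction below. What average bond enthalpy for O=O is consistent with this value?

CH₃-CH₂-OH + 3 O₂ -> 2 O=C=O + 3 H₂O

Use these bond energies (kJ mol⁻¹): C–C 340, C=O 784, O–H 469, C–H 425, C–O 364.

D(O=O) ≈ 505 kJ/mol

Let D be the O=O bond energy.
Σ(broken) = 1×340 + 5×425 + 1×364 + 1×469 + 3×D = 3298 + 3D
Σ(formed) = 4×784 + 6×469 = 5950
ΔH = Σ(broken) − Σ(formed) = (3298 + 3D) − (5950) = −2652 + 3D
Setting this equal to −1137 kJ gives 3D = 1515, so D = 505 kJ/mol.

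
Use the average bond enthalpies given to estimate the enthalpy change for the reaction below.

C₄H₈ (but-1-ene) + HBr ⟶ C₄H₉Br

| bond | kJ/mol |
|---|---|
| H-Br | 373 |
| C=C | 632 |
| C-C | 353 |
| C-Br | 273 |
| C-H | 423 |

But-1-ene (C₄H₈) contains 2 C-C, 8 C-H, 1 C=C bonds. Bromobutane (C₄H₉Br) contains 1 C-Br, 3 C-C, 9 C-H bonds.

ΔH ≈ −44 kJ

Bonds broken (reactants):
  C-C: 2 × 353 = 706
  C-H: 8 × 423 = 3384
  C=C: 1 × 632 = 632
  H-Br: 1 × 373 = 373
  Σ(broken) = 5095 kJ
Bonds formed (products):
  C-Br: 1 × 273 = 273
  C-C: 3 × 353 = 1059
  C-H: 9 × 423 = 3807
  Σ(formed) = 5139 kJ
ΔH = Σ(broken) − Σ(formed) = 5095 − 5139 = −44 kJ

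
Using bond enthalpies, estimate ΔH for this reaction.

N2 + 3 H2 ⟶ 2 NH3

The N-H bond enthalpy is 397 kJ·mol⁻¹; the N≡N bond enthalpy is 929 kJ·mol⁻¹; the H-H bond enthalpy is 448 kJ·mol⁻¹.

Bonds broken (reactants):
  H-H: 3 × 448 = 1344
  N≡N: 1 × 929 = 929
  Σ(broken) = 2273 kJ
Bonds formed (products):
  N-H: 6 × 397 = 2382
  Σ(formed) = 2382 kJ
ΔH = Σ(broken) − Σ(formed) = 2273 − 2382 = −109 kJ

ΔH ≈ −109 kJ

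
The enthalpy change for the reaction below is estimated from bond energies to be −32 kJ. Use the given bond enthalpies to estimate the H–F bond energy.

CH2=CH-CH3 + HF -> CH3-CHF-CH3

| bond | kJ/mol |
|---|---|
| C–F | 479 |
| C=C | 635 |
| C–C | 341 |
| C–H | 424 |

Let D be the H–F bond energy.
Σ(broken) = 1×341 + 6×424 + 1×635 + 1×D = 3520 + D
Σ(formed) = 2×341 + 1×479 + 7×424 = 4129
ΔH = Σ(broken) − Σ(formed) = (3520 + D) − (4129) = −609 + D
Setting this equal to −32 kJ gives D = 577 kJ/mol.

D(H–F) ≈ 577 kJ/mol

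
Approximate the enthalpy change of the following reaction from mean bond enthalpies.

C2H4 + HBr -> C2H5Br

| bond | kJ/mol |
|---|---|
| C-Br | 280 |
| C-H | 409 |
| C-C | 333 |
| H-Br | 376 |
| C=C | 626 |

Bonds broken (reactants):
  C-H: 4 × 409 = 1636
  C=C: 1 × 626 = 626
  H-Br: 1 × 376 = 376
  Σ(broken) = 2638 kJ
Bonds formed (products):
  C-Br: 1 × 280 = 280
  C-C: 1 × 333 = 333
  C-H: 5 × 409 = 2045
  Σ(formed) = 2658 kJ
ΔH = Σ(broken) − Σ(formed) = 2638 − 2658 = −20 kJ

ΔH ≈ −20 kJ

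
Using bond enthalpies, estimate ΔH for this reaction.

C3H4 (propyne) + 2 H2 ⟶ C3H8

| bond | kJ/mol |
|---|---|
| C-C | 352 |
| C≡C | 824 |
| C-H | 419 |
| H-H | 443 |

Bonds broken (reactants):
  C≡C: 1 × 824 = 824
  C-C: 1 × 352 = 352
  C-H: 4 × 419 = 1676
  H-H: 2 × 443 = 886
  Σ(broken) = 3738 kJ
Bonds formed (products):
  C-C: 2 × 352 = 704
  C-H: 8 × 419 = 3352
  Σ(formed) = 4056 kJ
ΔH = Σ(broken) − Σ(formed) = 3738 − 4056 = −318 kJ

ΔH ≈ −318 kJ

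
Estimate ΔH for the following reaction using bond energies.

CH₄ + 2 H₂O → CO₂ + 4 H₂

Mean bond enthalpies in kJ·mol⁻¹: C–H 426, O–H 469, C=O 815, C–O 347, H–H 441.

ΔH ≈ +186 kJ

Bonds broken (reactants):
  C–H: 4 × 426 = 1704
  O–H: 4 × 469 = 1876
  Σ(broken) = 3580 kJ
Bonds formed (products):
  C=O: 2 × 815 = 1630
  H–H: 4 × 441 = 1764
  Σ(formed) = 3394 kJ
ΔH = Σ(broken) − Σ(formed) = 3580 − 3394 = +186 kJ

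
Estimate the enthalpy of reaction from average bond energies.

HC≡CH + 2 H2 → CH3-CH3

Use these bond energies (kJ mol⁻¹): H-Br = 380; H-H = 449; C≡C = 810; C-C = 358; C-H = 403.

Bonds broken (reactants):
  C≡C: 1 × 810 = 810
  C-H: 2 × 403 = 806
  H-H: 2 × 449 = 898
  Σ(broken) = 2514 kJ
Bonds formed (products):
  C-C: 1 × 358 = 358
  C-H: 6 × 403 = 2418
  Σ(formed) = 2776 kJ
ΔH = Σ(broken) − Σ(formed) = 2514 − 2776 = −262 kJ

ΔH ≈ −262 kJ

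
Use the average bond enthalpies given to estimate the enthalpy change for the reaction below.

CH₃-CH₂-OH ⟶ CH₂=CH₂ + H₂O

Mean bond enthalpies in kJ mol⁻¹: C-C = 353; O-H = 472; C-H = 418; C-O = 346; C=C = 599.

Bonds broken (reactants):
  C-C: 1 × 353 = 353
  C-H: 5 × 418 = 2090
  C-O: 1 × 346 = 346
  O-H: 1 × 472 = 472
  Σ(broken) = 3261 kJ
Bonds formed (products):
  C-H: 4 × 418 = 1672
  C=C: 1 × 599 = 599
  O-H: 2 × 472 = 944
  Σ(formed) = 3215 kJ
ΔH = Σ(broken) − Σ(formed) = 3261 − 3215 = +46 kJ

ΔH ≈ +46 kJ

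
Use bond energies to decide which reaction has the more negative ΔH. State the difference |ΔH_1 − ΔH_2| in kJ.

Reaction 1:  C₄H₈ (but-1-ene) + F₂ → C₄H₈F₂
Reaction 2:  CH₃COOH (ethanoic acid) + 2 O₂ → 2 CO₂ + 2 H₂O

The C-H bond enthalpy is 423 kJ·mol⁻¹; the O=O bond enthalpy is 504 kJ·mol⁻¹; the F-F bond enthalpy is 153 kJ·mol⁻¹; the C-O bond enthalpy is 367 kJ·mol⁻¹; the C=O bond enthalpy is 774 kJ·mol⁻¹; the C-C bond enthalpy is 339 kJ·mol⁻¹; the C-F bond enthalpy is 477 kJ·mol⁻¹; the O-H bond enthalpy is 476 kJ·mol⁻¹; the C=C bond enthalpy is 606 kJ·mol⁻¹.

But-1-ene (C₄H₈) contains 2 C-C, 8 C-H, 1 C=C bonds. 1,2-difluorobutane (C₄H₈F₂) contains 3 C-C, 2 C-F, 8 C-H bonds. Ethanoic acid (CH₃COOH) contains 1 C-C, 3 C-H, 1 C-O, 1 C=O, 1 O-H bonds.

Reaction 2, by 233 kJ

Reaction 1:
  Bonds broken (reactants):
    C-C: 2 × 339 = 678
    C-H: 8 × 423 = 3384
    C=C: 1 × 606 = 606
    F-F: 1 × 153 = 153
    Σ(broken) = 4821 kJ
  Bonds formed (products):
    C-C: 3 × 339 = 1017
    C-F: 2 × 477 = 954
    C-H: 8 × 423 = 3384
    Σ(formed) = 5355 kJ
  ΔH_1 = 4821 − 5355 = −534 kJ
Reaction 2:
  Bonds broken (reactants):
    C-C: 1 × 339 = 339
    C-H: 3 × 423 = 1269
    C-O: 1 × 367 = 367
    C=O: 1 × 774 = 774
    O-H: 1 × 476 = 476
    O=O: 2 × 504 = 1008
    Σ(broken) = 4233 kJ
  Bonds formed (products):
    C=O: 4 × 774 = 3096
    O-H: 4 × 476 = 1904
    Σ(formed) = 5000 kJ
  ΔH_2 = 4233 − 5000 = −767 kJ
ΔH_1 − ΔH_2 = +233 kJ, so reaction 2 has the more negative ΔH; |ΔH_1 − ΔH_2| = 233 kJ.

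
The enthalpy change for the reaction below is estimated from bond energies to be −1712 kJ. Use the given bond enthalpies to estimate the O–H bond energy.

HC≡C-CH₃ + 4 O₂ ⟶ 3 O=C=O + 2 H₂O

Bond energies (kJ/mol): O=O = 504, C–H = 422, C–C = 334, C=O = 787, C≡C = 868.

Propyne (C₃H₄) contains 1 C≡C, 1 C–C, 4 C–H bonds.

Let D be the O–H bond energy.
Σ(broken) = 1×868 + 1×334 + 4×422 + 4×504 = 4906
Σ(formed) = 6×787 + 4×D = 4722 + 4D
ΔH = Σ(broken) − Σ(formed) = (4906) − (4722 + 4D) = +184 − 4D
Setting this equal to −1712 kJ gives 4D = 1896, so D = 474 kJ/mol.

D(O–H) ≈ 474 kJ/mol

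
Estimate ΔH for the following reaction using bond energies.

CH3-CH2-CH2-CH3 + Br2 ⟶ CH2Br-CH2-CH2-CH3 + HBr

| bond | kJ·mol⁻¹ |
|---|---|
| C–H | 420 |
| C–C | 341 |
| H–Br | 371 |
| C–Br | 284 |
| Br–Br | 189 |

Bonds broken (reactants):
  Br–Br: 1 × 189 = 189
  C–C: 3 × 341 = 1023
  C–H: 10 × 420 = 4200
  Σ(broken) = 5412 kJ
Bonds formed (products):
  C–Br: 1 × 284 = 284
  C–C: 3 × 341 = 1023
  C–H: 9 × 420 = 3780
  H–Br: 1 × 371 = 371
  Σ(formed) = 5458 kJ
ΔH = Σ(broken) − Σ(formed) = 5412 − 5458 = −46 kJ

ΔH ≈ −46 kJ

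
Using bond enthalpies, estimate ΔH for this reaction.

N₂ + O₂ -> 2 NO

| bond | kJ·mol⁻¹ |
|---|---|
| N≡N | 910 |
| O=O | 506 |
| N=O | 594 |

ΔH ≈ +228 kJ

Bonds broken (reactants):
  N≡N: 1 × 910 = 910
  O=O: 1 × 506 = 506
  Σ(broken) = 1416 kJ
Bonds formed (products):
  N=O: 2 × 594 = 1188
  Σ(formed) = 1188 kJ
ΔH = Σ(broken) − Σ(formed) = 1416 − 1188 = +228 kJ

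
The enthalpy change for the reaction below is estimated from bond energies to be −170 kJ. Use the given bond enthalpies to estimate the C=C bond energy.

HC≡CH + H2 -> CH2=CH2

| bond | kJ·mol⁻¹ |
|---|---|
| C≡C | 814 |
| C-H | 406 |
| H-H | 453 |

Let D be the C=C bond energy.
Σ(broken) = 1×814 + 2×406 + 1×453 = 2079
Σ(formed) = 4×406 + 1×D = 1624 + D
ΔH = Σ(broken) − Σ(formed) = (2079) − (1624 + D) = +455 − D
Setting this equal to −170 kJ gives D = 625 kJ/mol.

D(C=C) ≈ 625 kJ/mol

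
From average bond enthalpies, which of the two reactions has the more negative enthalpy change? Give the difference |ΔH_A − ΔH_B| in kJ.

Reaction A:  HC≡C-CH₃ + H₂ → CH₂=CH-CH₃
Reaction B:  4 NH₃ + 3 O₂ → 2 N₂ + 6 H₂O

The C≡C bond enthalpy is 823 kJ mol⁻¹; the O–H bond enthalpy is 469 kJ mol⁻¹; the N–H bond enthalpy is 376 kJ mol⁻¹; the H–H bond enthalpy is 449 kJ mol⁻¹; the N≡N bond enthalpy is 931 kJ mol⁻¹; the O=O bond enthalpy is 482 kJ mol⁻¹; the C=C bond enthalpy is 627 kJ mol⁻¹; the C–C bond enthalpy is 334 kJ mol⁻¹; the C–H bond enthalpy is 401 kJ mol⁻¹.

Reaction A:
  Bonds broken (reactants):
    C≡C: 1 × 823 = 823
    C–C: 1 × 334 = 334
    C–H: 4 × 401 = 1604
    H–H: 1 × 449 = 449
    Σ(broken) = 3210 kJ
  Bonds formed (products):
    C–C: 1 × 334 = 334
    C–H: 6 × 401 = 2406
    C=C: 1 × 627 = 627
    Σ(formed) = 3367 kJ
  ΔH_A = 3210 − 3367 = −157 kJ
Reaction B:
  Bonds broken (reactants):
    N–H: 12 × 376 = 4512
    O=O: 3 × 482 = 1446
    Σ(broken) = 5958 kJ
  Bonds formed (products):
    N≡N: 2 × 931 = 1862
    O–H: 12 × 469 = 5628
    Σ(formed) = 7490 kJ
  ΔH_B = 5958 − 7490 = −1532 kJ
ΔH_A − ΔH_B = +1375 kJ, so reaction B has the more negative ΔH; |ΔH_A − ΔH_B| = 1375 kJ.

Reaction B, by 1375 kJ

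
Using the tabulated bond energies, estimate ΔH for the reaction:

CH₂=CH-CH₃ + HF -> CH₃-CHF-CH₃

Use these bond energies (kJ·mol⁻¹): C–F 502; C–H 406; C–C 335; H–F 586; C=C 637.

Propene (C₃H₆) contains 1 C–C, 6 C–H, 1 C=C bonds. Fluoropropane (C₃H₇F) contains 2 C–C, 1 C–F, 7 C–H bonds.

ΔH ≈ −20 kJ

Bonds broken (reactants):
  C–C: 1 × 335 = 335
  C–H: 6 × 406 = 2436
  C=C: 1 × 637 = 637
  H–F: 1 × 586 = 586
  Σ(broken) = 3994 kJ
Bonds formed (products):
  C–C: 2 × 335 = 670
  C–F: 1 × 502 = 502
  C–H: 7 × 406 = 2842
  Σ(formed) = 4014 kJ
ΔH = Σ(broken) − Σ(formed) = 3994 − 4014 = −20 kJ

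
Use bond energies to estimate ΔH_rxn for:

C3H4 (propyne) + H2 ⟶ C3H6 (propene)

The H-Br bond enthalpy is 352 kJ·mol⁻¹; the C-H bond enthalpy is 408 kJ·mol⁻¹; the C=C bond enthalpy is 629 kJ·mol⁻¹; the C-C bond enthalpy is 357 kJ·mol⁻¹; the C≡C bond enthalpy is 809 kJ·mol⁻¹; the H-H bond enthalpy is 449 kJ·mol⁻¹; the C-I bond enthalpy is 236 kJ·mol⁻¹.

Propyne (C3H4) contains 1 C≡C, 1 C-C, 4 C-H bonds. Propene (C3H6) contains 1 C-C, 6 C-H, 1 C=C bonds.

Bonds broken (reactants):
  C≡C: 1 × 809 = 809
  C-C: 1 × 357 = 357
  C-H: 4 × 408 = 1632
  H-H: 1 × 449 = 449
  Σ(broken) = 3247 kJ
Bonds formed (products):
  C-C: 1 × 357 = 357
  C-H: 6 × 408 = 2448
  C=C: 1 × 629 = 629
  Σ(formed) = 3434 kJ
ΔH = Σ(broken) − Σ(formed) = 3247 − 3434 = −187 kJ

ΔH ≈ −187 kJ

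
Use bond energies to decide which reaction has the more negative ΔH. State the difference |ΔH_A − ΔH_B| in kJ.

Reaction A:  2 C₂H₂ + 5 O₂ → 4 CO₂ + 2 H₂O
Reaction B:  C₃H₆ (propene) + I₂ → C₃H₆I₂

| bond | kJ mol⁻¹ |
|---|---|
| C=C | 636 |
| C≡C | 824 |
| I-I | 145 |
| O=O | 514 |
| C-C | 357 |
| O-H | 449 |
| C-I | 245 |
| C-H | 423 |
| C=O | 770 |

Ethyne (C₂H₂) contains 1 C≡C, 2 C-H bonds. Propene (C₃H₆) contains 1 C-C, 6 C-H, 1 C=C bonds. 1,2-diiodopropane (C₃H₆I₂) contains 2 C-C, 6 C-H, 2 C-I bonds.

Reaction A, by 1980 kJ

Reaction A:
  Bonds broken (reactants):
    C≡C: 2 × 824 = 1648
    C-H: 4 × 423 = 1692
    O=O: 5 × 514 = 2570
    Σ(broken) = 5910 kJ
  Bonds formed (products):
    C=O: 8 × 770 = 6160
    O-H: 4 × 449 = 1796
    Σ(formed) = 7956 kJ
  ΔH_A = 5910 − 7956 = −2046 kJ
Reaction B:
  Bonds broken (reactants):
    C-C: 1 × 357 = 357
    C-H: 6 × 423 = 2538
    C=C: 1 × 636 = 636
    I-I: 1 × 145 = 145
    Σ(broken) = 3676 kJ
  Bonds formed (products):
    C-C: 2 × 357 = 714
    C-H: 6 × 423 = 2538
    C-I: 2 × 245 = 490
    Σ(formed) = 3742 kJ
  ΔH_B = 3676 − 3742 = −66 kJ
ΔH_A − ΔH_B = −1980 kJ, so reaction A has the more negative ΔH; |ΔH_A − ΔH_B| = 1980 kJ.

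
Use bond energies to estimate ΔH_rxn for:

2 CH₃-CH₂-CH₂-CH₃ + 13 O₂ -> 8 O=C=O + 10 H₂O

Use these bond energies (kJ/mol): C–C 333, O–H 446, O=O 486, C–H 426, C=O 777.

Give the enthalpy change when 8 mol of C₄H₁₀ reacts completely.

ΔH = −18064 kJ

Bonds broken (reactants):
  C–C: 6 × 333 = 1998
  C–H: 20 × 426 = 8520
  O=O: 13 × 486 = 6318
  Σ(broken) = 16836 kJ
Bonds formed (products):
  C=O: 16 × 777 = 12432
  O–H: 20 × 446 = 8920
  Σ(formed) = 21352 kJ
ΔH = Σ(broken) − Σ(formed) = 16836 − 21352 = −4516 kJ
For 4× the reaction as written: 4 × (−4516) = −18064 kJ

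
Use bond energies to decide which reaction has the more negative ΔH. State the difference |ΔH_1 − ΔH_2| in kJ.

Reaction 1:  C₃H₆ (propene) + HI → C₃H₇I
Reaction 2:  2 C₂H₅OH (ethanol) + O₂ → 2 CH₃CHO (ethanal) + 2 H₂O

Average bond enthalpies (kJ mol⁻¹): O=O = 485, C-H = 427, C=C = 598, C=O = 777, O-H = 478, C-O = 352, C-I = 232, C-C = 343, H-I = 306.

Reaction 2, by 369 kJ

Reaction 1:
  Bonds broken (reactants):
    C-C: 1 × 343 = 343
    C-H: 6 × 427 = 2562
    C=C: 1 × 598 = 598
    H-I: 1 × 306 = 306
    Σ(broken) = 3809 kJ
  Bonds formed (products):
    C-C: 2 × 343 = 686
    C-H: 7 × 427 = 2989
    C-I: 1 × 232 = 232
    Σ(formed) = 3907 kJ
  ΔH_1 = 3809 − 3907 = −98 kJ
Reaction 2:
  Bonds broken (reactants):
    C-C: 2 × 343 = 686
    C-H: 10 × 427 = 4270
    C-O: 2 × 352 = 704
    O-H: 2 × 478 = 956
    O=O: 1 × 485 = 485
    Σ(broken) = 7101 kJ
  Bonds formed (products):
    C-C: 2 × 343 = 686
    C-H: 8 × 427 = 3416
    C=O: 2 × 777 = 1554
    O-H: 4 × 478 = 1912
    Σ(formed) = 7568 kJ
  ΔH_2 = 7101 − 7568 = −467 kJ
ΔH_1 − ΔH_2 = +369 kJ, so reaction 2 has the more negative ΔH; |ΔH_1 − ΔH_2| = 369 kJ.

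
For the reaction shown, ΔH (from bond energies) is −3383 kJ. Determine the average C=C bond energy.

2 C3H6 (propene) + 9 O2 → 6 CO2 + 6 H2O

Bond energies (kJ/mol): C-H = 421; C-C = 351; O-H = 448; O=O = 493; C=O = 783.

D(C=C) ≈ 599 kJ/mol

Let D be the C=C bond energy.
Σ(broken) = 2×351 + 12×421 + 2×D + 9×493 = 10191 + 2D
Σ(formed) = 12×783 + 12×448 = 14772
ΔH = Σ(broken) − Σ(formed) = (10191 + 2D) − (14772) = −4581 + 2D
Setting this equal to −3383 kJ gives 2D = 1198, so D = 599 kJ/mol.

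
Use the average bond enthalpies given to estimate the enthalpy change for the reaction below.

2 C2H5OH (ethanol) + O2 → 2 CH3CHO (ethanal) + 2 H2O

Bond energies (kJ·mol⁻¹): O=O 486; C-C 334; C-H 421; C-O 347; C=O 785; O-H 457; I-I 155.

ΔH ≈ −462 kJ

Bonds broken (reactants):
  C-C: 2 × 334 = 668
  C-H: 10 × 421 = 4210
  C-O: 2 × 347 = 694
  O-H: 2 × 457 = 914
  O=O: 1 × 486 = 486
  Σ(broken) = 6972 kJ
Bonds formed (products):
  C-C: 2 × 334 = 668
  C-H: 8 × 421 = 3368
  C=O: 2 × 785 = 1570
  O-H: 4 × 457 = 1828
  Σ(formed) = 7434 kJ
ΔH = Σ(broken) − Σ(formed) = 6972 − 7434 = −462 kJ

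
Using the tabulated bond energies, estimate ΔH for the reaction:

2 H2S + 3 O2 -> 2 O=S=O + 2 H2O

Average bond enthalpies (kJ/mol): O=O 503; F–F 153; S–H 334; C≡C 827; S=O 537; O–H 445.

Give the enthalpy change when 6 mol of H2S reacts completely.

ΔH = −3249 kJ

Bonds broken (reactants):
  O=O: 3 × 503 = 1509
  S–H: 4 × 334 = 1336
  Σ(broken) = 2845 kJ
Bonds formed (products):
  O–H: 4 × 445 = 1780
  S=O: 4 × 537 = 2148
  Σ(formed) = 3928 kJ
ΔH = Σ(broken) − Σ(formed) = 2845 − 3928 = −1083 kJ
For 3× the reaction as written: 3 × (−1083) = −3249 kJ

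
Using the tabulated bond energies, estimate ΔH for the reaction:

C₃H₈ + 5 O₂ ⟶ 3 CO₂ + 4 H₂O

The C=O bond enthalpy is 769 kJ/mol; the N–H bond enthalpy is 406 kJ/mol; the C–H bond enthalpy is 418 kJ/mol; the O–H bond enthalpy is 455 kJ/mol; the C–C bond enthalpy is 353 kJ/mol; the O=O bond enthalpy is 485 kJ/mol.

ΔH ≈ −1779 kJ

Bonds broken (reactants):
  C–C: 2 × 353 = 706
  C–H: 8 × 418 = 3344
  O=O: 5 × 485 = 2425
  Σ(broken) = 6475 kJ
Bonds formed (products):
  C=O: 6 × 769 = 4614
  O–H: 8 × 455 = 3640
  Σ(formed) = 8254 kJ
ΔH = Σ(broken) − Σ(formed) = 6475 − 8254 = −1779 kJ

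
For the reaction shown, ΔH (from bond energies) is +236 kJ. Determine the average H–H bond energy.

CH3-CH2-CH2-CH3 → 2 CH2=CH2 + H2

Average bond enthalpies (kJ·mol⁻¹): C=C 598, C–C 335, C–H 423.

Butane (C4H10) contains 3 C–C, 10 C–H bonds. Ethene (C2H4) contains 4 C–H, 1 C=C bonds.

Let D be the H–H bond energy.
Σ(broken) = 3×335 + 10×423 = 5235
Σ(formed) = 8×423 + 2×598 + 1×D = 4580 + D
ΔH = Σ(broken) − Σ(formed) = (5235) − (4580 + D) = +655 − D
Setting this equal to +236 kJ gives D = 419 kJ/mol.

D(H–H) ≈ 419 kJ/mol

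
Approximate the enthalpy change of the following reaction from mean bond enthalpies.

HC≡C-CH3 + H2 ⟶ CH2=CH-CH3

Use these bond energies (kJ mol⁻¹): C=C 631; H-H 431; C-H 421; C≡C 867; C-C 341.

ΔH ≈ −175 kJ

Bonds broken (reactants):
  C≡C: 1 × 867 = 867
  C-C: 1 × 341 = 341
  C-H: 4 × 421 = 1684
  H-H: 1 × 431 = 431
  Σ(broken) = 3323 kJ
Bonds formed (products):
  C-C: 1 × 341 = 341
  C-H: 6 × 421 = 2526
  C=C: 1 × 631 = 631
  Σ(formed) = 3498 kJ
ΔH = Σ(broken) − Σ(formed) = 3323 − 3498 = −175 kJ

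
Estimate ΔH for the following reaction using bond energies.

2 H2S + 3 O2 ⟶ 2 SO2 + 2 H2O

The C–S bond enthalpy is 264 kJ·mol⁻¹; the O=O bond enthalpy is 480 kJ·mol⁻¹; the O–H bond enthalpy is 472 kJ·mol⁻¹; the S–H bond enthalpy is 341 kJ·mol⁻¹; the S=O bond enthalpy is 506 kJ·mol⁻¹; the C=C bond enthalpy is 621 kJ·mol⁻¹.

ΔH ≈ −1108 kJ

Bonds broken (reactants):
  O=O: 3 × 480 = 1440
  S–H: 4 × 341 = 1364
  Σ(broken) = 2804 kJ
Bonds formed (products):
  O–H: 4 × 472 = 1888
  S=O: 4 × 506 = 2024
  Σ(formed) = 3912 kJ
ΔH = Σ(broken) − Σ(formed) = 2804 − 3912 = −1108 kJ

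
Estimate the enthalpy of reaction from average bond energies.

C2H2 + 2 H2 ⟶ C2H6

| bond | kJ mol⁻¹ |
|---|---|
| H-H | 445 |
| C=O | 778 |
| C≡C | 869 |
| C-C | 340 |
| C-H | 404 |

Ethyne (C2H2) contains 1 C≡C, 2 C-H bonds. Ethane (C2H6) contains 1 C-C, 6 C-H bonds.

ΔH ≈ −197 kJ

Bonds broken (reactants):
  C≡C: 1 × 869 = 869
  C-H: 2 × 404 = 808
  H-H: 2 × 445 = 890
  Σ(broken) = 2567 kJ
Bonds formed (products):
  C-C: 1 × 340 = 340
  C-H: 6 × 404 = 2424
  Σ(formed) = 2764 kJ
ΔH = Σ(broken) − Σ(formed) = 2567 − 2764 = −197 kJ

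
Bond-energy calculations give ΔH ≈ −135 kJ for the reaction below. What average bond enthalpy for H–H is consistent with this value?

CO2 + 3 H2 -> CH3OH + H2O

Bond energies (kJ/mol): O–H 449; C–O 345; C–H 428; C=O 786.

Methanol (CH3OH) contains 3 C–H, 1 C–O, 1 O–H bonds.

Let D be the H–H bond energy.
Σ(broken) = 2×786 + 3×D = 1572 + 3D
Σ(formed) = 3×428 + 1×345 + 3×449 = 2976
ΔH = Σ(broken) − Σ(formed) = (1572 + 3D) − (2976) = −1404 + 3D
Setting this equal to −135 kJ gives 3D = 1269, so D = 423 kJ/mol.

D(H–H) ≈ 423 kJ/mol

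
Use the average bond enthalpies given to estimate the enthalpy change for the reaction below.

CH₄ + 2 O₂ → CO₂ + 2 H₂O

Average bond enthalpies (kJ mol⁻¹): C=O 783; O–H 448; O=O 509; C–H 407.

Bonds broken (reactants):
  C–H: 4 × 407 = 1628
  O=O: 2 × 509 = 1018
  Σ(broken) = 2646 kJ
Bonds formed (products):
  C=O: 2 × 783 = 1566
  O–H: 4 × 448 = 1792
  Σ(formed) = 3358 kJ
ΔH = Σ(broken) − Σ(formed) = 2646 − 3358 = −712 kJ

ΔH ≈ −712 kJ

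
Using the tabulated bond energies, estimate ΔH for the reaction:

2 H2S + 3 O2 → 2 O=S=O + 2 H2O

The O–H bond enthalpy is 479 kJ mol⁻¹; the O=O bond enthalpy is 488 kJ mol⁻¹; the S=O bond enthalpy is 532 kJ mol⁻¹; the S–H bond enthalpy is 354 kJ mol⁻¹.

ΔH ≈ −1164 kJ

Bonds broken (reactants):
  O=O: 3 × 488 = 1464
  S–H: 4 × 354 = 1416
  Σ(broken) = 2880 kJ
Bonds formed (products):
  O–H: 4 × 479 = 1916
  S=O: 4 × 532 = 2128
  Σ(formed) = 4044 kJ
ΔH = Σ(broken) − Σ(formed) = 2880 − 4044 = −1164 kJ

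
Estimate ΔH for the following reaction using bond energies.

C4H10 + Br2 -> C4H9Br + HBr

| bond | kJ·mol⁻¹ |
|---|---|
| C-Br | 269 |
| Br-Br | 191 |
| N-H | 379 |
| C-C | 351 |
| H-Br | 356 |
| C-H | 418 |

ΔH ≈ −16 kJ

Bonds broken (reactants):
  Br-Br: 1 × 191 = 191
  C-C: 3 × 351 = 1053
  C-H: 10 × 418 = 4180
  Σ(broken) = 5424 kJ
Bonds formed (products):
  C-Br: 1 × 269 = 269
  C-C: 3 × 351 = 1053
  C-H: 9 × 418 = 3762
  H-Br: 1 × 356 = 356
  Σ(formed) = 5440 kJ
ΔH = Σ(broken) − Σ(formed) = 5424 − 5440 = −16 kJ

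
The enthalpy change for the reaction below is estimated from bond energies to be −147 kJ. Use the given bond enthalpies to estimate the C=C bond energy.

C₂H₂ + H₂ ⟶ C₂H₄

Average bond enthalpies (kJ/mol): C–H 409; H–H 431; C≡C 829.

D(C=C) ≈ 589 kJ/mol

Let D be the C=C bond energy.
Σ(broken) = 1×829 + 2×409 + 1×431 = 2078
Σ(formed) = 4×409 + 1×D = 1636 + D
ΔH = Σ(broken) − Σ(formed) = (2078) − (1636 + D) = +442 − D
Setting this equal to −147 kJ gives D = 589 kJ/mol.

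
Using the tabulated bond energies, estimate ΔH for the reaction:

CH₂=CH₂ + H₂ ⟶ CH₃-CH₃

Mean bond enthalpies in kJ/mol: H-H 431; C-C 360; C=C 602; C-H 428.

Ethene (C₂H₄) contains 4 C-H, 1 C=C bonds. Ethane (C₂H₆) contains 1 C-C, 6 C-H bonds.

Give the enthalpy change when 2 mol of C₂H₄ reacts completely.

ΔH = −366 kJ

Bonds broken (reactants):
  C-H: 4 × 428 = 1712
  C=C: 1 × 602 = 602
  H-H: 1 × 431 = 431
  Σ(broken) = 2745 kJ
Bonds formed (products):
  C-C: 1 × 360 = 360
  C-H: 6 × 428 = 2568
  Σ(formed) = 2928 kJ
ΔH = Σ(broken) − Σ(formed) = 2745 − 2928 = −183 kJ
For 2× the reaction as written: 2 × (−183) = −366 kJ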